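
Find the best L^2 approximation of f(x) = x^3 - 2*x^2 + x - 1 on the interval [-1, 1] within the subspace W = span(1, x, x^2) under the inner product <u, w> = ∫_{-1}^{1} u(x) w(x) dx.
g(x) = -2*x^2 + 8*x/5 - 1

The best approximation g ∈ W is the orthogonal projection of f onto W. Writing g = a_0 + a_1 x + a_2 x^2, the coefficients solve the normal equations G · a = b where
  G_{ij} = <φ_i, φ_j> and b_i = <f, φ_i>, with φ_0 = 1, φ_1 = x, φ_2 = x^2.
G =
  [2, 0, 2/3]
  [0, 2/3, 0]
  [2/3, 0, 2/5],
b = (-10/3, 16/15, -22/15).
Solving gives a_0 = -1, a_1 = 8/5, a_2 = -2, so
  g(x) = -2*x^2 + 8*x/5 - 1.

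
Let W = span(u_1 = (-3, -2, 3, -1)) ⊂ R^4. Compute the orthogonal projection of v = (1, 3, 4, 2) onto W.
proj_W(v) = (-3/23, -2/23, 3/23, -1/23)

Set up U = [u_1 | ... | u_1] ∈ R^(4×1). The projector onto W = col(U) is P = U (U^T U)^(-1) U^T.
Compute U^T U =
  [23],
and U^T v = (1).
Solve U^T U · c = U^T v for the coefficients: c = (1/23). The projection is proj_W(v) = U c.
Check: (v - proj_W(v)) · u_1 = 0  (should be 0).
Result: proj_W(v) = (-3/23, -2/23, 3/23, -1/23).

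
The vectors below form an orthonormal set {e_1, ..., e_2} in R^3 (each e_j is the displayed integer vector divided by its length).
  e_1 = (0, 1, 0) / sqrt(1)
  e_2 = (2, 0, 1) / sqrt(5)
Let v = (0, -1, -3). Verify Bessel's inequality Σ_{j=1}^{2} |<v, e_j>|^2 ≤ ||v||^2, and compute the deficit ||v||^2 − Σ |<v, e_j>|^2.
Σ |<v, e_j>|^2 = 14/5; ||v||^2 = 10; deficit = 36/5

Write each e_j = u_j / sqrt(<u_j, u_j>) where u_j is the displayed integer vector. Then <v, e_j> = <v, u_j> / sqrt(<u_j, u_j>), so |<v, e_j>|^2 = <v, u_j>^2 / <u_j, u_j>.
Coefficients: <v, e_1> = -1/sqrt(1), <v, e_2> = -3/sqrt(5).
Square and sum: Σ |<v, e_j>|^2 = 14/5.
Compute ||v||^2 = v·v = 10.
Deficit = 10 − 14/5 = 36/5 ≥ 0, confirming Bessel's inequality. (The deficit equals ||v − Σ <v,e_j> e_j||^2, the squared distance from v to span{e_j}.)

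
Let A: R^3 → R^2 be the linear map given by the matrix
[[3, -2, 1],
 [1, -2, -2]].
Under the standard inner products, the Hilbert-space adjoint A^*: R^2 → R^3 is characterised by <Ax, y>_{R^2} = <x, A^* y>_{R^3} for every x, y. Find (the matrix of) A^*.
A^* = A^T =
[[3, 1],
 [-2, -2],
 [1, -2]]

For real matrices with standard dot products, the defining identity <Ax, y> = <x, A^* y> gives (Ax)^T y = x^T (A^*) y, i.e. x^T A^T y = x^T (A^*) y. Since this holds for all x, y, we must have A^* = A^T. Therefore
A^* =
[[3, 1],
 [-2, -2],
 [1, -2]].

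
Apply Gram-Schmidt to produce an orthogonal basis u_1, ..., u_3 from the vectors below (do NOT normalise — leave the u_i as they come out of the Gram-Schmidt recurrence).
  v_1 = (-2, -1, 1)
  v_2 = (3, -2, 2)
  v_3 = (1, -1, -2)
Orthogonal basis:
  u_1 = (-2, -1, 1)
  u_2 = (7/3, -7/3, 7/3)
  u_3 = (0, -3/2, -3/2)

Apply the Gram-Schmidt recurrence
  u_1 = v_1
  u_i = v_i − Σ_{j<i} ((v_i · u_j) / (u_j · u_j)) · u_j.

Step by step this gives:
  u_1 = (-2, -1, 1)
  u_2 = (7/3, -7/3, 7/3)
  u_3 = (0, -3/2, -3/2)

Orthogonality check:
  u_2 · u_1 = 0 (should be 0)
  u_3 · u_1 = 0 (should be 0)
  u_3 · u_2 = 0 (should be 0)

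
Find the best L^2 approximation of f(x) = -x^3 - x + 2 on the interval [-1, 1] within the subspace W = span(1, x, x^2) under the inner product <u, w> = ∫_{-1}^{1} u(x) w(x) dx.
g(x) = 2 - 8*x/5

The best approximation g ∈ W is the orthogonal projection of f onto W. Writing g = a_0 + a_1 x + a_2 x^2, the coefficients solve the normal equations G · a = b where
  G_{ij} = <φ_i, φ_j> and b_i = <f, φ_i>, with φ_0 = 1, φ_1 = x, φ_2 = x^2.
G =
  [2, 0, 2/3]
  [0, 2/3, 0]
  [2/3, 0, 2/5],
b = (4, -16/15, 4/3).
Solving gives a_0 = 2, a_1 = -8/5, a_2 = 0, so
  g(x) = 2 - 8*x/5.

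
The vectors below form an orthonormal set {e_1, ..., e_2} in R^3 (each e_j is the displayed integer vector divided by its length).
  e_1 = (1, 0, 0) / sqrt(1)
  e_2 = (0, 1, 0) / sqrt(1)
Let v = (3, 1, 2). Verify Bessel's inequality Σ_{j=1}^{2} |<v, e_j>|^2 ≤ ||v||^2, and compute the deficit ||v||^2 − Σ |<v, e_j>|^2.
Σ |<v, e_j>|^2 = 10; ||v||^2 = 14; deficit = 4

Write each e_j = u_j / sqrt(<u_j, u_j>) where u_j is the displayed integer vector. Then <v, e_j> = <v, u_j> / sqrt(<u_j, u_j>), so |<v, e_j>|^2 = <v, u_j>^2 / <u_j, u_j>.
Coefficients: <v, e_1> = 3/sqrt(1), <v, e_2> = 1/sqrt(1).
Square and sum: Σ |<v, e_j>|^2 = 10.
Compute ||v||^2 = v·v = 14.
Deficit = 14 − 10 = 4 ≥ 0, confirming Bessel's inequality. (The deficit equals ||v − Σ <v,e_j> e_j||^2, the squared distance from v to span{e_j}.)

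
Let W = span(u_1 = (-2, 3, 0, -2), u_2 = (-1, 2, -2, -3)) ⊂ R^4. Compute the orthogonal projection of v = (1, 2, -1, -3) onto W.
proj_W(v) = (-3/5, 74/55, -98/55, -131/55)

Set up U = [u_1 | ... | u_2] ∈ R^(4×2). The projector onto W = col(U) is P = U (U^T U)^(-1) U^T.
Compute U^T U =
  [17, 14]
  [14, 18],
and U^T v = (10, 14).
Solve U^T U · c = U^T v for the coefficients: c = (-8/55, 49/55). The projection is proj_W(v) = U c.
Check: (v - proj_W(v)) · u_1 = 0  (should be 0).
Check: (v - proj_W(v)) · u_2 = 0  (should be 0).
Result: proj_W(v) = (-3/5, 74/55, -98/55, -131/55).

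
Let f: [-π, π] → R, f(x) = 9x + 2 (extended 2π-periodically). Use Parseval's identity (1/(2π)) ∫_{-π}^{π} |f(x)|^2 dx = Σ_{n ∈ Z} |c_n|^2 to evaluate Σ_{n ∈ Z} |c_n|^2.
Σ |c_n|^2 = 27π^2 + 4

Expand and integrate term by term over [-π, π]:
  ∫ (9x)^2 dx = 81·(2π^3/3); ∫ 2·9·(2)·x dx = 0 (odd integrand); ∫ 2^2 dx = 4·2π.
So (1/(2π)) ∫_{-π}^{π} (9x + 2)^2 dx = 81π^2/3 + 4 = 27π^2 + 4.
Parseval ⇒ Σ |c_n|^2 = 27π^2 + 4.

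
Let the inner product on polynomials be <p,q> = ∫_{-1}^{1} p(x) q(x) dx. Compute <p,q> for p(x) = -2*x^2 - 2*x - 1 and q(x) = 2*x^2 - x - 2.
<p,q> = 76/15

Expand the product: p(x)·q(x) = -4*x^4 - 2*x^3 + 4*x^2 + 5*x + 2.
∫_{-1}^{1} of each monomial x^k gives [2/(k+1) if k even, 0 if k odd]. Integrating term-by-term (or equivalently evaluating the antiderivative F(x) = -4*x^5/5 - x^4/2 + 4*x^3/3 + 5*x^2/2 + 2*x at the endpoints):
  F(1) − F(−1) = 68/15 − (-8/15) = 76/15.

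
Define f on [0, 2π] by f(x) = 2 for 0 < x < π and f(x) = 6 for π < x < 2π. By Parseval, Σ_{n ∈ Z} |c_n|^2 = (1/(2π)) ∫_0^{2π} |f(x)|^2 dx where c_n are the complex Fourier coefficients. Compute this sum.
Σ |c_n|^2 = 20

Parseval equates the L^2 energy of f (normalised by 1/(2π)) with the ℓ^2 sum of its Fourier coefficients: (1/(2π)) ∫_0^{2π} |f|^2 = Σ |c_n|^2.
Compute the left side: (1/(2π)) [∫_0^π 2^2 dx + ∫_π^{2π} 6^2 dx] = (1/(2π)) · (4π + 36π) = (4 + 36)/2 = 20.
So Σ_{n ∈ Z} |c_n|^2 = 20.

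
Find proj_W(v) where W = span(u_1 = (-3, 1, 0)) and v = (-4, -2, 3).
proj_W(v) = (-3, 1, 0)

Set up U = [u_1 | ... | u_1] ∈ R^(3×1). The projector onto W = col(U) is P = U (U^T U)^(-1) U^T.
Compute U^T U =
  [10],
and U^T v = (10).
Solve U^T U · c = U^T v for the coefficients: c = (1). The projection is proj_W(v) = U c.
Check: (v - proj_W(v)) · u_1 = 0  (should be 0).
Result: proj_W(v) = (-3, 1, 0).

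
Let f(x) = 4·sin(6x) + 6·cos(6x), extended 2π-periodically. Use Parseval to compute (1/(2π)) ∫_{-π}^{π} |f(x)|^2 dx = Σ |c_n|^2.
Σ |c_n|^2 = 26

Expand |f|^2 and use orthogonality of {sin(nx), cos(mx)} on [-π, π]:
  ∫_{-π}^{π} sin(nx)^2 dx = π, ∫ cos(mx)^2 dx = π, and cross terms integrate to 0.
So ∫_{-π}^{π} f(x)^2 dx = 4^2 · π + 6^2 · π = (16 + 36)π.
Divide by 2π: (16 + 36)/2 = 26.
By Parseval, this equals Σ |c_n|^2.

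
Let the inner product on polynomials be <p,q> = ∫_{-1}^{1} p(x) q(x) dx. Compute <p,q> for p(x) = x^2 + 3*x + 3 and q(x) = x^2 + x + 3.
<p,q> = 122/5

Expand the product: p(x)·q(x) = x^4 + 4*x^3 + 9*x^2 + 12*x + 9.
∫_{-1}^{1} of each monomial x^k gives [2/(k+1) if k even, 0 if k odd]. Integrating term-by-term (or equivalently evaluating the antiderivative F(x) = x^5/5 + x^4 + 3*x^3 + 6*x^2 + 9*x at the endpoints):
  F(1) − F(−1) = 96/5 − (-26/5) = 122/5.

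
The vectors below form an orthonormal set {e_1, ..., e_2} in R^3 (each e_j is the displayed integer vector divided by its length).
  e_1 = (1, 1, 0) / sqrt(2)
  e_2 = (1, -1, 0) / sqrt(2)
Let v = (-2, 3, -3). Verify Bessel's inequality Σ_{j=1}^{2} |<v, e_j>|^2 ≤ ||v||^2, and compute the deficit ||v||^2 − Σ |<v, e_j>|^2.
Σ |<v, e_j>|^2 = 13; ||v||^2 = 22; deficit = 9

Write each e_j = u_j / sqrt(<u_j, u_j>) where u_j is the displayed integer vector. Then <v, e_j> = <v, u_j> / sqrt(<u_j, u_j>), so |<v, e_j>|^2 = <v, u_j>^2 / <u_j, u_j>.
Coefficients: <v, e_1> = 1/sqrt(2), <v, e_2> = -5/sqrt(2).
Square and sum: Σ |<v, e_j>|^2 = 13.
Compute ||v||^2 = v·v = 22.
Deficit = 22 − 13 = 9 ≥ 0, confirming Bessel's inequality. (The deficit equals ||v − Σ <v,e_j> e_j||^2, the squared distance from v to span{e_j}.)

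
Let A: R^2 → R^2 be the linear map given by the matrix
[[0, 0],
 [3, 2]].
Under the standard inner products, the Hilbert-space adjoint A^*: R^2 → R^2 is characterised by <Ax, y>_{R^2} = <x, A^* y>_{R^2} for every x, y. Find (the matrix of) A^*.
A^* = A^T =
[[0, 3],
 [0, 2]]

For real matrices with standard dot products, the defining identity <Ax, y> = <x, A^* y> gives (Ax)^T y = x^T (A^*) y, i.e. x^T A^T y = x^T (A^*) y. Since this holds for all x, y, we must have A^* = A^T. Therefore
A^* =
[[0, 3],
 [0, 2]].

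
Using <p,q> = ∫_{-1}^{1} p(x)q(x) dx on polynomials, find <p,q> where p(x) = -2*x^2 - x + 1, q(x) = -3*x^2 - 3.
<p,q> = -8/5

Expand the product: p(x)·q(x) = 6*x^4 + 3*x^3 + 3*x^2 + 3*x - 3.
∫_{-1}^{1} of each monomial x^k gives [2/(k+1) if k even, 0 if k odd]. Integrating term-by-term (or equivalently evaluating the antiderivative F(x) = 6*x^5/5 + 3*x^4/4 + x^3 + 3*x^2/2 - 3*x at the endpoints):
  F(1) − F(−1) = 29/20 − (61/20) = -8/5.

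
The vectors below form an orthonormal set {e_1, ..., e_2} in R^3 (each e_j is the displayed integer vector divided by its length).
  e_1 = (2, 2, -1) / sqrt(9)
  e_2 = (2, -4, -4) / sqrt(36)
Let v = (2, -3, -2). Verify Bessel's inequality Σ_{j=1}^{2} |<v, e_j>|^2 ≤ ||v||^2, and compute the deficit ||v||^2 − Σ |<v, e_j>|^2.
Σ |<v, e_j>|^2 = 16; ||v||^2 = 17; deficit = 1

Write each e_j = u_j / sqrt(<u_j, u_j>) where u_j is the displayed integer vector. Then <v, e_j> = <v, u_j> / sqrt(<u_j, u_j>), so |<v, e_j>|^2 = <v, u_j>^2 / <u_j, u_j>.
Coefficients: <v, e_1> = 0/sqrt(9), <v, e_2> = 24/sqrt(36).
Square and sum: Σ |<v, e_j>|^2 = 16.
Compute ||v||^2 = v·v = 17.
Deficit = 17 − 16 = 1 ≥ 0, confirming Bessel's inequality. (The deficit equals ||v − Σ <v,e_j> e_j||^2, the squared distance from v to span{e_j}.)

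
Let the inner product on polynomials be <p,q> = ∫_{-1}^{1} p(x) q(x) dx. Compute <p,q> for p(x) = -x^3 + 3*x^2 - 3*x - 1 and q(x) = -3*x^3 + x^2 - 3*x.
<p,q> = 256/21

Expand the product: p(x)·q(x) = 3*x^6 - 10*x^5 + 15*x^4 - 9*x^3 + 8*x^2 + 3*x.
∫_{-1}^{1} of each monomial x^k gives [2/(k+1) if k even, 0 if k odd]. Integrating term-by-term (or equivalently evaluating the antiderivative F(x) = 3*x^7/7 - 5*x^6/3 + 3*x^5 - 9*x^4/4 + 8*x^3/3 + 3*x^2/2 at the endpoints):
  F(1) − F(−1) = 103/28 − (-715/84) = 256/21.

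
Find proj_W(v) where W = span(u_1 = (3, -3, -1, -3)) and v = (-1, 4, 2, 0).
proj_W(v) = (-51/28, 51/28, 17/28, 51/28)

Set up U = [u_1 | ... | u_1] ∈ R^(4×1). The projector onto W = col(U) is P = U (U^T U)^(-1) U^T.
Compute U^T U =
  [28],
and U^T v = (-17).
Solve U^T U · c = U^T v for the coefficients: c = (-17/28). The projection is proj_W(v) = U c.
Check: (v - proj_W(v)) · u_1 = 0  (should be 0).
Result: proj_W(v) = (-51/28, 51/28, 17/28, 51/28).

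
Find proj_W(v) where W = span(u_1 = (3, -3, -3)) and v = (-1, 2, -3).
proj_W(v) = (0, 0, 0)

Set up U = [u_1 | ... | u_1] ∈ R^(3×1). The projector onto W = col(U) is P = U (U^T U)^(-1) U^T.
Compute U^T U =
  [27],
and U^T v = (0).
Solve U^T U · c = U^T v for the coefficients: c = (0). The projection is proj_W(v) = U c.
Check: (v - proj_W(v)) · u_1 = 0  (should be 0).
Result: proj_W(v) = (0, 0, 0).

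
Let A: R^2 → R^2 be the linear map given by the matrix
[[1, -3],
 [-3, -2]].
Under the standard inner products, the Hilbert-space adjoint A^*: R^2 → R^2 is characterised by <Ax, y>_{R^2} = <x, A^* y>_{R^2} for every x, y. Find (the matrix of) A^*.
A^* = A^T =
[[1, -3],
 [-3, -2]]

For real matrices with standard dot products, the defining identity <Ax, y> = <x, A^* y> gives (Ax)^T y = x^T (A^*) y, i.e. x^T A^T y = x^T (A^*) y. Since this holds for all x, y, we must have A^* = A^T. Therefore
A^* =
[[1, -3],
 [-3, -2]].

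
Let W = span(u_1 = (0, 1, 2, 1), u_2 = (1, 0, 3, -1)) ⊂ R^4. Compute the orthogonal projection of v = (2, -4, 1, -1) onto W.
proj_W(v) = (51/41, -63/41, 27/41, -114/41)

Set up U = [u_1 | ... | u_2] ∈ R^(4×2). The projector onto W = col(U) is P = U (U^T U)^(-1) U^T.
Compute U^T U =
  [6, 5]
  [5, 11],
and U^T v = (-3, 6).
Solve U^T U · c = U^T v for the coefficients: c = (-63/41, 51/41). The projection is proj_W(v) = U c.
Check: (v - proj_W(v)) · u_1 = 0  (should be 0).
Check: (v - proj_W(v)) · u_2 = 0  (should be 0).
Result: proj_W(v) = (51/41, -63/41, 27/41, -114/41).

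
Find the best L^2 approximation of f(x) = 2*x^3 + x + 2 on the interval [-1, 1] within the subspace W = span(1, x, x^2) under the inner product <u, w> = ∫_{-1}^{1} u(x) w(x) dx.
g(x) = 11*x/5 + 2

The best approximation g ∈ W is the orthogonal projection of f onto W. Writing g = a_0 + a_1 x + a_2 x^2, the coefficients solve the normal equations G · a = b where
  G_{ij} = <φ_i, φ_j> and b_i = <f, φ_i>, with φ_0 = 1, φ_1 = x, φ_2 = x^2.
G =
  [2, 0, 2/3]
  [0, 2/3, 0]
  [2/3, 0, 2/5],
b = (4, 22/15, 4/3).
Solving gives a_0 = 2, a_1 = 11/5, a_2 = 0, so
  g(x) = 11*x/5 + 2.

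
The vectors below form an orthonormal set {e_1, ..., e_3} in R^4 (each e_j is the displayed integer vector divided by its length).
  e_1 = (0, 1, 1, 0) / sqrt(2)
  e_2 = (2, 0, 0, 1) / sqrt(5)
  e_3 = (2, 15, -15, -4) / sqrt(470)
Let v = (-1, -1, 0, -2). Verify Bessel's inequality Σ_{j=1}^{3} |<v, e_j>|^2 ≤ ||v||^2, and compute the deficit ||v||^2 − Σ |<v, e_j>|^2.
Σ |<v, e_j>|^2 = 182/47; ||v||^2 = 6; deficit = 100/47

Write each e_j = u_j / sqrt(<u_j, u_j>) where u_j is the displayed integer vector. Then <v, e_j> = <v, u_j> / sqrt(<u_j, u_j>), so |<v, e_j>|^2 = <v, u_j>^2 / <u_j, u_j>.
Coefficients: <v, e_1> = -1/sqrt(2), <v, e_2> = -4/sqrt(5), <v, e_3> = -9/sqrt(470).
Square and sum: Σ |<v, e_j>|^2 = 182/47.
Compute ||v||^2 = v·v = 6.
Deficit = 6 − 182/47 = 100/47 ≥ 0, confirming Bessel's inequality. (The deficit equals ||v − Σ <v,e_j> e_j||^2, the squared distance from v to span{e_j}.)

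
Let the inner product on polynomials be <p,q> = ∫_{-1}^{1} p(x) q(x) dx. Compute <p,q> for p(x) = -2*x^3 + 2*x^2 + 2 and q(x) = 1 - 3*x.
<p,q> = 116/15

Expand the product: p(x)·q(x) = 6*x^4 - 8*x^3 + 2*x^2 - 6*x + 2.
∫_{-1}^{1} of each monomial x^k gives [2/(k+1) if k even, 0 if k odd]. Integrating term-by-term (or equivalently evaluating the antiderivative F(x) = 6*x^5/5 - 2*x^4 + 2*x^3/3 - 3*x^2 + 2*x at the endpoints):
  F(1) − F(−1) = -17/15 − (-133/15) = 116/15.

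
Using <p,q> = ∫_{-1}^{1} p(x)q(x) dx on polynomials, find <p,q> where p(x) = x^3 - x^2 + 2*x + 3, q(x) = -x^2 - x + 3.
<p,q> = 38/3

Expand the product: p(x)·q(x) = -x^5 + 2*x^3 - 8*x^2 + 3*x + 9.
∫_{-1}^{1} of each monomial x^k gives [2/(k+1) if k even, 0 if k odd]. Integrating term-by-term (or equivalently evaluating the antiderivative F(x) = -x^6/6 + x^4/2 - 8*x^3/3 + 3*x^2/2 + 9*x at the endpoints):
  F(1) − F(−1) = 49/6 − (-9/2) = 38/3.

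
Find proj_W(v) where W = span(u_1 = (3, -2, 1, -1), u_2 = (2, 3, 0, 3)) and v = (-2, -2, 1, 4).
proj_W(v) = (-94/107, 253/321, -104/321, 149/321)

Set up U = [u_1 | ... | u_2] ∈ R^(4×2). The projector onto W = col(U) is P = U (U^T U)^(-1) U^T.
Compute U^T U =
  [15, -3]
  [-3, 22],
and U^T v = (-5, 2).
Solve U^T U · c = U^T v for the coefficients: c = (-104/321, 5/107). The projection is proj_W(v) = U c.
Check: (v - proj_W(v)) · u_1 = 0  (should be 0).
Check: (v - proj_W(v)) · u_2 = 0  (should be 0).
Result: proj_W(v) = (-94/107, 253/321, -104/321, 149/321).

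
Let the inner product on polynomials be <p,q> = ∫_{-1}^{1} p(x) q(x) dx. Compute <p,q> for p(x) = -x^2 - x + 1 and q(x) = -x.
<p,q> = 2/3

Expand the product: p(x)·q(x) = x^3 + x^2 - x.
∫_{-1}^{1} of each monomial x^k gives [2/(k+1) if k even, 0 if k odd]. Integrating term-by-term (or equivalently evaluating the antiderivative F(x) = x^4/4 + x^3/3 - x^2/2 at the endpoints):
  F(1) − F(−1) = 1/12 − (-7/12) = 2/3.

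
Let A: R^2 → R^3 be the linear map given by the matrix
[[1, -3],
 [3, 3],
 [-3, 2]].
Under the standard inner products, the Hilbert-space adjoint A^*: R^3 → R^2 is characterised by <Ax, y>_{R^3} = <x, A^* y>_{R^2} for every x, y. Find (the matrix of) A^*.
A^* = A^T =
[[1, 3, -3],
 [-3, 3, 2]]

For real matrices with standard dot products, the defining identity <Ax, y> = <x, A^* y> gives (Ax)^T y = x^T (A^*) y, i.e. x^T A^T y = x^T (A^*) y. Since this holds for all x, y, we must have A^* = A^T. Therefore
A^* =
[[1, 3, -3],
 [-3, 3, 2]].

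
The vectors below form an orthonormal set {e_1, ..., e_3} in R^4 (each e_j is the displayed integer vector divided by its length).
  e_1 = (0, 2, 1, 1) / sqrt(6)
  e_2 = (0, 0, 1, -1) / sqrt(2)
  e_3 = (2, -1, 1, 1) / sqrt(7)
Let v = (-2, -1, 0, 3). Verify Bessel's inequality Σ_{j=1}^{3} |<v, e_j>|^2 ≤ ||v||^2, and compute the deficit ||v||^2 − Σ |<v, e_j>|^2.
Σ |<v, e_j>|^2 = 14/3; ||v||^2 = 14; deficit = 28/3

Write each e_j = u_j / sqrt(<u_j, u_j>) where u_j is the displayed integer vector. Then <v, e_j> = <v, u_j> / sqrt(<u_j, u_j>), so |<v, e_j>|^2 = <v, u_j>^2 / <u_j, u_j>.
Coefficients: <v, e_1> = 1/sqrt(6), <v, e_2> = -3/sqrt(2), <v, e_3> = 0/sqrt(7).
Square and sum: Σ |<v, e_j>|^2 = 14/3.
Compute ||v||^2 = v·v = 14.
Deficit = 14 − 14/3 = 28/3 ≥ 0, confirming Bessel's inequality. (The deficit equals ||v − Σ <v,e_j> e_j||^2, the squared distance from v to span{e_j}.)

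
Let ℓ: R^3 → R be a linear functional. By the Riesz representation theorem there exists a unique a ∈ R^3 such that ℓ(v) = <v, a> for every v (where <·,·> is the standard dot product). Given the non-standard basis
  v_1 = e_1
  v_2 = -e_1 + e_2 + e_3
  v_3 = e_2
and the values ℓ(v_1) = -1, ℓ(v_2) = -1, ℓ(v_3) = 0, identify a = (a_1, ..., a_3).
a = (-1, 0, -2)

Write a = (a_1, ..., a_3) in the standard basis. For each basis vector v_i, ℓ(v_i) = <v_i, a> is a linear equation in the a_j's. Collect the n equations into a matrix system V a = ℓ, where row i of V is v_i (expressed in the standard basis). Since V is invertible (lower-triangular with 1s on the diagonal, up to permutation), solve by back-substitution:
  V =
[[1, 0, 0],
 [-1, 1, 1],
 [0, 1, 0]]
  V a = (-1, -1, 0)
Solving gives a = (-1, 0, -2).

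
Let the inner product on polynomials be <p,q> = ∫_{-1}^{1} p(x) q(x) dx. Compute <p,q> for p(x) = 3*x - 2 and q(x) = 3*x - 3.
<p,q> = 18

Expand the product: p(x)·q(x) = 9*x^2 - 15*x + 6.
∫_{-1}^{1} of each monomial x^k gives [2/(k+1) if k even, 0 if k odd]. Integrating term-by-term (or equivalently evaluating the antiderivative F(x) = 3*x^3 - 15*x^2/2 + 6*x at the endpoints):
  F(1) − F(−1) = 3/2 − (-33/2) = 18.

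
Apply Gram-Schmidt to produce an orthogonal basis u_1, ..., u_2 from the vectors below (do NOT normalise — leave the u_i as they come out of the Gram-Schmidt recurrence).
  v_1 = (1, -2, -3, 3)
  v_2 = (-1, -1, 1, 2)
Orthogonal basis:
  u_1 = (1, -2, -3, 3)
  u_2 = (-27/23, -15/23, 35/23, 34/23)

Apply the Gram-Schmidt recurrence
  u_1 = v_1
  u_i = v_i − Σ_{j<i} ((v_i · u_j) / (u_j · u_j)) · u_j.

Step by step this gives:
  u_1 = (1, -2, -3, 3)
  u_2 = (-27/23, -15/23, 35/23, 34/23)

Orthogonality check:
  u_2 · u_1 = 0 (should be 0)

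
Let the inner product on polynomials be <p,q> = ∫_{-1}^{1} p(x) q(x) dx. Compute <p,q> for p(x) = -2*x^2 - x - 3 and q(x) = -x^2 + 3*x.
<p,q> = 4/5

Expand the product: p(x)·q(x) = 2*x^4 - 5*x^3 - 9*x.
∫_{-1}^{1} of each monomial x^k gives [2/(k+1) if k even, 0 if k odd]. Integrating term-by-term (or equivalently evaluating the antiderivative F(x) = 2*x^5/5 - 5*x^4/4 - 9*x^2/2 at the endpoints):
  F(1) − F(−1) = -107/20 − (-123/20) = 4/5.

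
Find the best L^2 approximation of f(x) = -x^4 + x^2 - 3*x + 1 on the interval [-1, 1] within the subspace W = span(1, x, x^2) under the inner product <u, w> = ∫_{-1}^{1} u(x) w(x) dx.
g(x) = x^2/7 - 3*x + 38/35

The best approximation g ∈ W is the orthogonal projection of f onto W. Writing g = a_0 + a_1 x + a_2 x^2, the coefficients solve the normal equations G · a = b where
  G_{ij} = <φ_i, φ_j> and b_i = <f, φ_i>, with φ_0 = 1, φ_1 = x, φ_2 = x^2.
G =
  [2, 0, 2/3]
  [0, 2/3, 0]
  [2/3, 0, 2/5],
b = (34/15, -2, 82/105).
Solving gives a_0 = 38/35, a_1 = -3, a_2 = 1/7, so
  g(x) = x^2/7 - 3*x + 38/35.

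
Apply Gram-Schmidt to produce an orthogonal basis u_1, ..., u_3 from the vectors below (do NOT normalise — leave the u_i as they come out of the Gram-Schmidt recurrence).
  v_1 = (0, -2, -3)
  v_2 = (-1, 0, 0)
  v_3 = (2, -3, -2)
Orthogonal basis:
  u_1 = (0, -2, -3)
  u_2 = (-1, 0, 0)
  u_3 = (0, -15/13, 10/13)

Apply the Gram-Schmidt recurrence
  u_1 = v_1
  u_i = v_i − Σ_{j<i} ((v_i · u_j) / (u_j · u_j)) · u_j.

Step by step this gives:
  u_1 = (0, -2, -3)
  u_2 = (-1, 0, 0)
  u_3 = (0, -15/13, 10/13)

Orthogonality check:
  u_2 · u_1 = 0 (should be 0)
  u_3 · u_1 = 0 (should be 0)
  u_3 · u_2 = 0 (should be 0)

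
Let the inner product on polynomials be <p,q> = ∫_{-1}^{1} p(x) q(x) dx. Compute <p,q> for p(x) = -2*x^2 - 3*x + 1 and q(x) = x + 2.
<p,q> = -2/3

Expand the product: p(x)·q(x) = -2*x^3 - 7*x^2 - 5*x + 2.
∫_{-1}^{1} of each monomial x^k gives [2/(k+1) if k even, 0 if k odd]. Integrating term-by-term (or equivalently evaluating the antiderivative F(x) = -x^4/2 - 7*x^3/3 - 5*x^2/2 + 2*x at the endpoints):
  F(1) − F(−1) = -10/3 − (-8/3) = -2/3.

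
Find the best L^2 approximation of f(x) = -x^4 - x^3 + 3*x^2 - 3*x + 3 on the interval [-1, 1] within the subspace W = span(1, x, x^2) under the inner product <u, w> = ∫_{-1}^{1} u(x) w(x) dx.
g(x) = 15*x^2/7 - 18*x/5 + 108/35

The best approximation g ∈ W is the orthogonal projection of f onto W. Writing g = a_0 + a_1 x + a_2 x^2, the coefficients solve the normal equations G · a = b where
  G_{ij} = <φ_i, φ_j> and b_i = <f, φ_i>, with φ_0 = 1, φ_1 = x, φ_2 = x^2.
G =
  [2, 0, 2/3]
  [0, 2/3, 0]
  [2/3, 0, 2/5],
b = (38/5, -12/5, 102/35).
Solving gives a_0 = 108/35, a_1 = -18/5, a_2 = 15/7, so
  g(x) = 15*x^2/7 - 18*x/5 + 108/35.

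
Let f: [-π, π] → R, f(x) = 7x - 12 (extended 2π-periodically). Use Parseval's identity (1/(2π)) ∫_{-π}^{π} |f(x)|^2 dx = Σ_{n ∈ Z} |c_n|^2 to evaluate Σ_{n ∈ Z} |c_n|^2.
Σ |c_n|^2 = 49π^2/3 + 144

Expand and integrate term by term over [-π, π]:
  ∫ (7x)^2 dx = 49·(2π^3/3); ∫ 2·7·(-12)·x dx = 0 (odd integrand); ∫ (-12)^2 dx = 144·2π.
So (1/(2π)) ∫_{-π}^{π} (7x - 12)^2 dx = 49π^2/3 + 144 = 49π^2/3 + 144.
Parseval ⇒ Σ |c_n|^2 = 49π^2/3 + 144.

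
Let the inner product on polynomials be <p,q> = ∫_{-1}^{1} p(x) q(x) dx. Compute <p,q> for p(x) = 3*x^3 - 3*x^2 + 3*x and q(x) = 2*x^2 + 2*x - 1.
<p,q> = 6

Expand the product: p(x)·q(x) = 6*x^5 - 3*x^3 + 9*x^2 - 3*x.
∫_{-1}^{1} of each monomial x^k gives [2/(k+1) if k even, 0 if k odd]. Integrating term-by-term (or equivalently evaluating the antiderivative F(x) = x^6 - 3*x^4/4 + 3*x^3 - 3*x^2/2 at the endpoints):
  F(1) − F(−1) = 7/4 − (-17/4) = 6.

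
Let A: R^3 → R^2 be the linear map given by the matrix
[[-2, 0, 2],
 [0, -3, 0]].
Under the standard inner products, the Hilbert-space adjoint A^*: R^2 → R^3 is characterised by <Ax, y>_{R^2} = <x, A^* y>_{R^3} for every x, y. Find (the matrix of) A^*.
A^* = A^T =
[[-2, 0],
 [0, -3],
 [2, 0]]

For real matrices with standard dot products, the defining identity <Ax, y> = <x, A^* y> gives (Ax)^T y = x^T (A^*) y, i.e. x^T A^T y = x^T (A^*) y. Since this holds for all x, y, we must have A^* = A^T. Therefore
A^* =
[[-2, 0],
 [0, -3],
 [2, 0]].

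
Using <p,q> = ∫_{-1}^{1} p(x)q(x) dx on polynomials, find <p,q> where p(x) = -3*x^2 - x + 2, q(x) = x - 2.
<p,q> = -14/3

Expand the product: p(x)·q(x) = -3*x^3 + 5*x^2 + 4*x - 4.
∫_{-1}^{1} of each monomial x^k gives [2/(k+1) if k even, 0 if k odd]. Integrating term-by-term (or equivalently evaluating the antiderivative F(x) = -3*x^4/4 + 5*x^3/3 + 2*x^2 - 4*x at the endpoints):
  F(1) − F(−1) = -13/12 − (43/12) = -14/3.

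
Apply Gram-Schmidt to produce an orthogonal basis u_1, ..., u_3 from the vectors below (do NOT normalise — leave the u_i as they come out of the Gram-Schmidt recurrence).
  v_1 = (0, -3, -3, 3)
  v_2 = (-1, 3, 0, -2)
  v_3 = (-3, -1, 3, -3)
Orthogonal basis:
  u_1 = (0, -3, -3, 3)
  u_2 = (-1, 4/3, -5/3, -1/3)
  u_3 = (-58/17, -36/17, 11/17, -25/17)

Apply the Gram-Schmidt recurrence
  u_1 = v_1
  u_i = v_i − Σ_{j<i} ((v_i · u_j) / (u_j · u_j)) · u_j.

Step by step this gives:
  u_1 = (0, -3, -3, 3)
  u_2 = (-1, 4/3, -5/3, -1/3)
  u_3 = (-58/17, -36/17, 11/17, -25/17)

Orthogonality check:
  u_2 · u_1 = 0 (should be 0)
  u_3 · u_1 = 0 (should be 0)
  u_3 · u_2 = 0 (should be 0)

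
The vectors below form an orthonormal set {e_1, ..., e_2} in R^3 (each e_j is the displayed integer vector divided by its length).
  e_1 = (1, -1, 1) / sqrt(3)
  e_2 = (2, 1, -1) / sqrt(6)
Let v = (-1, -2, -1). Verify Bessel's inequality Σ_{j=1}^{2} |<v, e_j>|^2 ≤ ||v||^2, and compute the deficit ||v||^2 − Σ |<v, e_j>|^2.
Σ |<v, e_j>|^2 = 3/2; ||v||^2 = 6; deficit = 9/2

Write each e_j = u_j / sqrt(<u_j, u_j>) where u_j is the displayed integer vector. Then <v, e_j> = <v, u_j> / sqrt(<u_j, u_j>), so |<v, e_j>|^2 = <v, u_j>^2 / <u_j, u_j>.
Coefficients: <v, e_1> = 0/sqrt(3), <v, e_2> = -3/sqrt(6).
Square and sum: Σ |<v, e_j>|^2 = 3/2.
Compute ||v||^2 = v·v = 6.
Deficit = 6 − 3/2 = 9/2 ≥ 0, confirming Bessel's inequality. (The deficit equals ||v − Σ <v,e_j> e_j||^2, the squared distance from v to span{e_j}.)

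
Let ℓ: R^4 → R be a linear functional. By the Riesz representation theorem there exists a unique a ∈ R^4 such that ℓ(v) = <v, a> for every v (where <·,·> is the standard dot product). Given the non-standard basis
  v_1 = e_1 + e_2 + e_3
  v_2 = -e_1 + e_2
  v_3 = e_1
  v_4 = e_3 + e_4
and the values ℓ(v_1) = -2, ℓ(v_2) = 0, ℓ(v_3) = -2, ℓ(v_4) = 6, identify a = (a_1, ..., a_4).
a = (-2, -2, 2, 4)

Write a = (a_1, ..., a_4) in the standard basis. For each basis vector v_i, ℓ(v_i) = <v_i, a> is a linear equation in the a_j's. Collect the n equations into a matrix system V a = ℓ, where row i of V is v_i (expressed in the standard basis). Since V is invertible (lower-triangular with 1s on the diagonal, up to permutation), solve by back-substitution:
  V =
[[1, 1, 1, 0],
 [-1, 1, 0, 0],
 [1, 0, 0, 0],
 [0, 0, 1, 1]]
  V a = (-2, 0, -2, 6)
Solving gives a = (-2, -2, 2, 4).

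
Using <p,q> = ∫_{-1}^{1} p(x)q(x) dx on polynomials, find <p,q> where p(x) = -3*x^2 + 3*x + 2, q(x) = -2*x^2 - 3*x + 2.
<p,q> = -34/15

Expand the product: p(x)·q(x) = 6*x^4 + 3*x^3 - 19*x^2 + 4.
∫_{-1}^{1} of each monomial x^k gives [2/(k+1) if k even, 0 if k odd]. Integrating term-by-term (or equivalently evaluating the antiderivative F(x) = 6*x^5/5 + 3*x^4/4 - 19*x^3/3 + 4*x at the endpoints):
  F(1) − F(−1) = -23/60 − (113/60) = -34/15.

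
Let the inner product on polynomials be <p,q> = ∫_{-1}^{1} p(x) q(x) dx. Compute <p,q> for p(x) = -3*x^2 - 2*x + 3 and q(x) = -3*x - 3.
<p,q> = -8

Expand the product: p(x)·q(x) = 9*x^3 + 15*x^2 - 3*x - 9.
∫_{-1}^{1} of each monomial x^k gives [2/(k+1) if k even, 0 if k odd]. Integrating term-by-term (or equivalently evaluating the antiderivative F(x) = 9*x^4/4 + 5*x^3 - 3*x^2/2 - 9*x at the endpoints):
  F(1) − F(−1) = -13/4 − (19/4) = -8.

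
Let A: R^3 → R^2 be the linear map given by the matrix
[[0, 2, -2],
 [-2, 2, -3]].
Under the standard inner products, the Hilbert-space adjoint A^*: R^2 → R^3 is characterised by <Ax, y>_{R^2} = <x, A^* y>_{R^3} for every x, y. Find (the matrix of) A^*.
A^* = A^T =
[[0, -2],
 [2, 2],
 [-2, -3]]

For real matrices with standard dot products, the defining identity <Ax, y> = <x, A^* y> gives (Ax)^T y = x^T (A^*) y, i.e. x^T A^T y = x^T (A^*) y. Since this holds for all x, y, we must have A^* = A^T. Therefore
A^* =
[[0, -2],
 [2, 2],
 [-2, -3]].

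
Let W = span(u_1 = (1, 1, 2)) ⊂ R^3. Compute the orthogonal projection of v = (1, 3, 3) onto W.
proj_W(v) = (5/3, 5/3, 10/3)

Set up U = [u_1 | ... | u_1] ∈ R^(3×1). The projector onto W = col(U) is P = U (U^T U)^(-1) U^T.
Compute U^T U =
  [6],
and U^T v = (10).
Solve U^T U · c = U^T v for the coefficients: c = (5/3). The projection is proj_W(v) = U c.
Check: (v - proj_W(v)) · u_1 = 0  (should be 0).
Result: proj_W(v) = (5/3, 5/3, 10/3).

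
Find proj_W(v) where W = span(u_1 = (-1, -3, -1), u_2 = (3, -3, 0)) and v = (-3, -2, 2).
proj_W(v) = (-41/18, -23/18, -8/9)

Set up U = [u_1 | ... | u_2] ∈ R^(3×2). The projector onto W = col(U) is P = U (U^T U)^(-1) U^T.
Compute U^T U =
  [11, 6]
  [6, 18],
and U^T v = (7, -3).
Solve U^T U · c = U^T v for the coefficients: c = (8/9, -25/54). The projection is proj_W(v) = U c.
Check: (v - proj_W(v)) · u_1 = 0  (should be 0).
Check: (v - proj_W(v)) · u_2 = 0  (should be 0).
Result: proj_W(v) = (-41/18, -23/18, -8/9).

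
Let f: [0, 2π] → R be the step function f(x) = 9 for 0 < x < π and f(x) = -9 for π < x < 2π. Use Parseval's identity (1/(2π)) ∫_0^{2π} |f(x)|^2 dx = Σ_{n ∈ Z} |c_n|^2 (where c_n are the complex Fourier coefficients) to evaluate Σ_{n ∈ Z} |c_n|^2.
Σ |c_n|^2 = 81

Parseval equates the L^2 energy of f (normalised by 1/(2π)) with the ℓ^2 sum of its Fourier coefficients: (1/(2π)) ∫_0^{2π} |f|^2 = Σ |c_n|^2.
Compute the left side: (1/(2π)) [∫_0^π 9^2 dx + ∫_π^{2π} (-9)^2 dx] = (1/(2π)) · (81π + 81π) = (81 + 81)/2 = 81.
So Σ_{n ∈ Z} |c_n|^2 = 81.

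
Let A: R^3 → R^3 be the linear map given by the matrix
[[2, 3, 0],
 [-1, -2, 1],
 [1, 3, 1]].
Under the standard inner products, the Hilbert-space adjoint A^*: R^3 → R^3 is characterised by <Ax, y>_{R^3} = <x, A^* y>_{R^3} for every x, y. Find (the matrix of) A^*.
A^* = A^T =
[[2, -1, 1],
 [3, -2, 3],
 [0, 1, 1]]

For real matrices with standard dot products, the defining identity <Ax, y> = <x, A^* y> gives (Ax)^T y = x^T (A^*) y, i.e. x^T A^T y = x^T (A^*) y. Since this holds for all x, y, we must have A^* = A^T. Therefore
A^* =
[[2, -1, 1],
 [3, -2, 3],
 [0, 1, 1]].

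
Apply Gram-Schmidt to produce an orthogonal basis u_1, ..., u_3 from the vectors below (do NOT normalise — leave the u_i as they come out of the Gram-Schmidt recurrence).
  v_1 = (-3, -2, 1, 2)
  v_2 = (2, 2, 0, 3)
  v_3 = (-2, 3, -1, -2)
Orthogonal basis:
  u_1 = (-3, -2, 1, 2)
  u_2 = (4/3, 14/9, 2/9, 31/9)
  u_3 = (-699/290, 426/145, -189/290, -51/145)

Apply the Gram-Schmidt recurrence
  u_1 = v_1
  u_i = v_i − Σ_{j<i} ((v_i · u_j) / (u_j · u_j)) · u_j.

Step by step this gives:
  u_1 = (-3, -2, 1, 2)
  u_2 = (4/3, 14/9, 2/9, 31/9)
  u_3 = (-699/290, 426/145, -189/290, -51/145)

Orthogonality check:
  u_2 · u_1 = 0 (should be 0)
  u_3 · u_1 = 0 (should be 0)
  u_3 · u_2 = 0 (should be 0)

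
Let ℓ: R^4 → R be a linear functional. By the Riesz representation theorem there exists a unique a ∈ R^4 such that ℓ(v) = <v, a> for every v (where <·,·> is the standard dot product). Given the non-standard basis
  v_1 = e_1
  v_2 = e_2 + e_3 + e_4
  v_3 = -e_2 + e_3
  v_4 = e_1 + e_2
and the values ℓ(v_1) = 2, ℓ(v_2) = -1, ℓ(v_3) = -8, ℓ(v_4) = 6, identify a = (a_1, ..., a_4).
a = (2, 4, -4, -1)

Write a = (a_1, ..., a_4) in the standard basis. For each basis vector v_i, ℓ(v_i) = <v_i, a> is a linear equation in the a_j's. Collect the n equations into a matrix system V a = ℓ, where row i of V is v_i (expressed in the standard basis). Since V is invertible (lower-triangular with 1s on the diagonal, up to permutation), solve by back-substitution:
  V =
[[1, 0, 0, 0],
 [0, 1, 1, 1],
 [0, -1, 1, 0],
 [1, 1, 0, 0]]
  V a = (2, -1, -8, 6)
Solving gives a = (2, 4, -4, -1).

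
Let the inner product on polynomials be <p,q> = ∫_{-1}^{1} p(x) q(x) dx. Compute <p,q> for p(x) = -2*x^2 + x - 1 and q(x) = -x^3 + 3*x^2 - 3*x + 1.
<p,q> = -152/15

Expand the product: p(x)·q(x) = 2*x^5 - 7*x^4 + 10*x^3 - 8*x^2 + 4*x - 1.
∫_{-1}^{1} of each monomial x^k gives [2/(k+1) if k even, 0 if k odd]. Integrating term-by-term (or equivalently evaluating the antiderivative F(x) = x^6/3 - 7*x^5/5 + 5*x^4/2 - 8*x^3/3 + 2*x^2 - x at the endpoints):
  F(1) − F(−1) = -7/30 − (99/10) = -152/15.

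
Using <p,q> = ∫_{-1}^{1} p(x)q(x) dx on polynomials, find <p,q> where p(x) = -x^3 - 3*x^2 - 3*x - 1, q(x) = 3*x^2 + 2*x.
<p,q> = -52/5

Expand the product: p(x)·q(x) = -3*x^5 - 11*x^4 - 15*x^3 - 9*x^2 - 2*x.
∫_{-1}^{1} of each monomial x^k gives [2/(k+1) if k even, 0 if k odd]. Integrating term-by-term (or equivalently evaluating the antiderivative F(x) = -x^6/2 - 11*x^5/5 - 15*x^4/4 - 3*x^3 - x^2 at the endpoints):
  F(1) − F(−1) = -209/20 − (-1/20) = -52/5.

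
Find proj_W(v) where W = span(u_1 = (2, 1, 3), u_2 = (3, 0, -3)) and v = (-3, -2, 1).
proj_W(v) = (-89/27, -14/27, 19/27)

Set up U = [u_1 | ... | u_2] ∈ R^(3×2). The projector onto W = col(U) is P = U (U^T U)^(-1) U^T.
Compute U^T U =
  [14, -3]
  [-3, 18],
and U^T v = (-5, -12).
Solve U^T U · c = U^T v for the coefficients: c = (-14/27, -61/81). The projection is proj_W(v) = U c.
Check: (v - proj_W(v)) · u_1 = 0  (should be 0).
Check: (v - proj_W(v)) · u_2 = 0  (should be 0).
Result: proj_W(v) = (-89/27, -14/27, 19/27).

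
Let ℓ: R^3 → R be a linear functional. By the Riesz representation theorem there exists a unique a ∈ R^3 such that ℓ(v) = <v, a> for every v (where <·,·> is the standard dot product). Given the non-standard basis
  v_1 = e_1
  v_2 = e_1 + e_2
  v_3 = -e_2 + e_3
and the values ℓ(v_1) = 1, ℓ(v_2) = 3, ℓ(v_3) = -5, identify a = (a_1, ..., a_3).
a = (1, 2, -3)

Write a = (a_1, ..., a_3) in the standard basis. For each basis vector v_i, ℓ(v_i) = <v_i, a> is a linear equation in the a_j's. Collect the n equations into a matrix system V a = ℓ, where row i of V is v_i (expressed in the standard basis). Since V is invertible (lower-triangular with 1s on the diagonal, up to permutation), solve by back-substitution:
  V =
[[1, 0, 0],
 [1, 1, 0],
 [0, -1, 1]]
  V a = (1, 3, -5)
Solving gives a = (1, 2, -3).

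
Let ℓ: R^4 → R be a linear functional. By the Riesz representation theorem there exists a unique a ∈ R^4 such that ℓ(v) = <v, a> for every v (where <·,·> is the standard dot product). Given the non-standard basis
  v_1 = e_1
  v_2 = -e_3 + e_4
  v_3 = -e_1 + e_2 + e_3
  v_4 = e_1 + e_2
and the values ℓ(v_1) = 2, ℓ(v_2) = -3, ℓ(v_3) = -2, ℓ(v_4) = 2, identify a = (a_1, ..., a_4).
a = (2, 0, 0, -3)

Write a = (a_1, ..., a_4) in the standard basis. For each basis vector v_i, ℓ(v_i) = <v_i, a> is a linear equation in the a_j's. Collect the n equations into a matrix system V a = ℓ, where row i of V is v_i (expressed in the standard basis). Since V is invertible (lower-triangular with 1s on the diagonal, up to permutation), solve by back-substitution:
  V =
[[1, 0, 0, 0],
 [0, 0, -1, 1],
 [-1, 1, 1, 0],
 [1, 1, 0, 0]]
  V a = (2, -3, -2, 2)
Solving gives a = (2, 0, 0, -3).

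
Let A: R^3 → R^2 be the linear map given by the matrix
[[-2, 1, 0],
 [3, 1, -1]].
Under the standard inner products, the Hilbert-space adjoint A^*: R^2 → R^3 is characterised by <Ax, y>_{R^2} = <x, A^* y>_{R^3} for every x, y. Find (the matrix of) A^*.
A^* = A^T =
[[-2, 3],
 [1, 1],
 [0, -1]]

For real matrices with standard dot products, the defining identity <Ax, y> = <x, A^* y> gives (Ax)^T y = x^T (A^*) y, i.e. x^T A^T y = x^T (A^*) y. Since this holds for all x, y, we must have A^* = A^T. Therefore
A^* =
[[-2, 3],
 [1, 1],
 [0, -1]].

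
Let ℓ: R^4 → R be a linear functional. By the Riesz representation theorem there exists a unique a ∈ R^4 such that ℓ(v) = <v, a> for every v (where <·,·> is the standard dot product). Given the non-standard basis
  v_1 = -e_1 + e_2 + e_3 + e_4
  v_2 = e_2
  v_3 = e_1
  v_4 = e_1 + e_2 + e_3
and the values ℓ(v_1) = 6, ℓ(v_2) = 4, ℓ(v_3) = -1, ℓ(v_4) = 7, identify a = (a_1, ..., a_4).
a = (-1, 4, 4, -3)

Write a = (a_1, ..., a_4) in the standard basis. For each basis vector v_i, ℓ(v_i) = <v_i, a> is a linear equation in the a_j's. Collect the n equations into a matrix system V a = ℓ, where row i of V is v_i (expressed in the standard basis). Since V is invertible (lower-triangular with 1s on the diagonal, up to permutation), solve by back-substitution:
  V =
[[-1, 1, 1, 1],
 [0, 1, 0, 0],
 [1, 0, 0, 0],
 [1, 1, 1, 0]]
  V a = (6, 4, -1, 7)
Solving gives a = (-1, 4, 4, -3).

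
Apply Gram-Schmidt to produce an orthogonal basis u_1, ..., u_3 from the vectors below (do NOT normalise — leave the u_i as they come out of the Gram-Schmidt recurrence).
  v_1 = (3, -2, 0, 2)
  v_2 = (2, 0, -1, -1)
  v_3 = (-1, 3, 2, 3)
Orthogonal basis:
  u_1 = (3, -2, 0, 2)
  u_2 = (22/17, 8/17, -1, -25/17)
  u_3 = (49/43, 139/43, 65/86, 131/86)

Apply the Gram-Schmidt recurrence
  u_1 = v_1
  u_i = v_i − Σ_{j<i} ((v_i · u_j) / (u_j · u_j)) · u_j.

Step by step this gives:
  u_1 = (3, -2, 0, 2)
  u_2 = (22/17, 8/17, -1, -25/17)
  u_3 = (49/43, 139/43, 65/86, 131/86)

Orthogonality check:
  u_2 · u_1 = 0 (should be 0)
  u_3 · u_1 = 0 (should be 0)
  u_3 · u_2 = 0 (should be 0)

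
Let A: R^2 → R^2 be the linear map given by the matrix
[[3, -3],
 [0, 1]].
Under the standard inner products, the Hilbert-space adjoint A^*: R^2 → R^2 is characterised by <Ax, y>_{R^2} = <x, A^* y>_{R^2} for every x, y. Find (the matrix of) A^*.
A^* = A^T =
[[3, 0],
 [-3, 1]]

For real matrices with standard dot products, the defining identity <Ax, y> = <x, A^* y> gives (Ax)^T y = x^T (A^*) y, i.e. x^T A^T y = x^T (A^*) y. Since this holds for all x, y, we must have A^* = A^T. Therefore
A^* =
[[3, 0],
 [-3, 1]].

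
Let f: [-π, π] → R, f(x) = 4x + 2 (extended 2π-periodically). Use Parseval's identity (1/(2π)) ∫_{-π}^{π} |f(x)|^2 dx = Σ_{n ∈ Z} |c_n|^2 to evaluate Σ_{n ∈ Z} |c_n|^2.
Σ |c_n|^2 = 16π^2/3 + 4

Expand and integrate term by term over [-π, π]:
  ∫ (4x)^2 dx = 16·(2π^3/3); ∫ 2·4·(2)·x dx = 0 (odd integrand); ∫ 2^2 dx = 4·2π.
So (1/(2π)) ∫_{-π}^{π} (4x + 2)^2 dx = 16π^2/3 + 4 = 16π^2/3 + 4.
Parseval ⇒ Σ |c_n|^2 = 16π^2/3 + 4.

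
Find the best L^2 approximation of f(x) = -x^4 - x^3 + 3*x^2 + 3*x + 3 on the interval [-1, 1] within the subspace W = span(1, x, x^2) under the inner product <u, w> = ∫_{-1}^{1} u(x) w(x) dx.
g(x) = 15*x^2/7 + 12*x/5 + 108/35

The best approximation g ∈ W is the orthogonal projection of f onto W. Writing g = a_0 + a_1 x + a_2 x^2, the coefficients solve the normal equations G · a = b where
  G_{ij} = <φ_i, φ_j> and b_i = <f, φ_i>, with φ_0 = 1, φ_1 = x, φ_2 = x^2.
G =
  [2, 0, 2/3]
  [0, 2/3, 0]
  [2/3, 0, 2/5],
b = (38/5, 8/5, 102/35).
Solving gives a_0 = 108/35, a_1 = 12/5, a_2 = 15/7, so
  g(x) = 15*x^2/7 + 12*x/5 + 108/35.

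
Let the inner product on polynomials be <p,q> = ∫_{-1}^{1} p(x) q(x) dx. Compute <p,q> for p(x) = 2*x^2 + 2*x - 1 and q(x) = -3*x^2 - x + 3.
<p,q> = -56/15

Expand the product: p(x)·q(x) = -6*x^4 - 8*x^3 + 7*x^2 + 7*x - 3.
∫_{-1}^{1} of each monomial x^k gives [2/(k+1) if k even, 0 if k odd]. Integrating term-by-term (or equivalently evaluating the antiderivative F(x) = -6*x^5/5 - 2*x^4 + 7*x^3/3 + 7*x^2/2 - 3*x at the endpoints):
  F(1) − F(−1) = -11/30 − (101/30) = -56/15.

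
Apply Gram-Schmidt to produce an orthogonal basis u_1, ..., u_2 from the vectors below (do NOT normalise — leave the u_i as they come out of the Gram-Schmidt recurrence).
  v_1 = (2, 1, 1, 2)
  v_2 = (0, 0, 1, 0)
Orthogonal basis:
  u_1 = (2, 1, 1, 2)
  u_2 = (-1/5, -1/10, 9/10, -1/5)

Apply the Gram-Schmidt recurrence
  u_1 = v_1
  u_i = v_i − Σ_{j<i} ((v_i · u_j) / (u_j · u_j)) · u_j.

Step by step this gives:
  u_1 = (2, 1, 1, 2)
  u_2 = (-1/5, -1/10, 9/10, -1/5)

Orthogonality check:
  u_2 · u_1 = 0 (should be 0)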